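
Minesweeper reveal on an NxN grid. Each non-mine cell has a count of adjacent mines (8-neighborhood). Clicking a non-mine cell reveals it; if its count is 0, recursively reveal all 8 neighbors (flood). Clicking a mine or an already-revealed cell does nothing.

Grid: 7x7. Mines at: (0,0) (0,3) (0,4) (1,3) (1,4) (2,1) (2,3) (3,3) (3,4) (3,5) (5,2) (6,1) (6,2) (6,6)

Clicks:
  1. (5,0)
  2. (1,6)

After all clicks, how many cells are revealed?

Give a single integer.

Click 1 (5,0) count=1: revealed 1 new [(5,0)] -> total=1
Click 2 (1,6) count=0: revealed 6 new [(0,5) (0,6) (1,5) (1,6) (2,5) (2,6)] -> total=7

Answer: 7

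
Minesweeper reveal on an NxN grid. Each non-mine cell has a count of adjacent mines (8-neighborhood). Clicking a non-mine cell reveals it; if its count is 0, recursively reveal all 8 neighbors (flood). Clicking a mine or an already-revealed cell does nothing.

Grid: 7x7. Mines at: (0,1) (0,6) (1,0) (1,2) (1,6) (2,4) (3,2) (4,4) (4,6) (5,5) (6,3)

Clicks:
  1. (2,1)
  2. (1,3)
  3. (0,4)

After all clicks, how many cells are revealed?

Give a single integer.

Answer: 7

Derivation:
Click 1 (2,1) count=3: revealed 1 new [(2,1)] -> total=1
Click 2 (1,3) count=2: revealed 1 new [(1,3)] -> total=2
Click 3 (0,4) count=0: revealed 5 new [(0,3) (0,4) (0,5) (1,4) (1,5)] -> total=7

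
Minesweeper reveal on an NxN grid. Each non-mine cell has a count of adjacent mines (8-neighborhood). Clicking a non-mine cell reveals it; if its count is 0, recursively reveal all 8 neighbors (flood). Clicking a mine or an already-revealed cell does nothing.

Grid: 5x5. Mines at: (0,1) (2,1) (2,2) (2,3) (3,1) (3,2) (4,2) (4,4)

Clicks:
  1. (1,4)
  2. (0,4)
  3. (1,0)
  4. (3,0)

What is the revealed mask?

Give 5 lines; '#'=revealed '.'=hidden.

Answer: ..###
#.###
.....
#....
.....

Derivation:
Click 1 (1,4) count=1: revealed 1 new [(1,4)] -> total=1
Click 2 (0,4) count=0: revealed 5 new [(0,2) (0,3) (0,4) (1,2) (1,3)] -> total=6
Click 3 (1,0) count=2: revealed 1 new [(1,0)] -> total=7
Click 4 (3,0) count=2: revealed 1 new [(3,0)] -> total=8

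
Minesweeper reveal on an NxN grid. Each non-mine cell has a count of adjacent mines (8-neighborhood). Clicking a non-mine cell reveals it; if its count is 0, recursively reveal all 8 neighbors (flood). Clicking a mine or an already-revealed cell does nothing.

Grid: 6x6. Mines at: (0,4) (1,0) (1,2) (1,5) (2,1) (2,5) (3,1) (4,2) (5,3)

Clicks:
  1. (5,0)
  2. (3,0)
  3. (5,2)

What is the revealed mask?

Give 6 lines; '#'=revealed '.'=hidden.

Answer: ......
......
......
#.....
##....
###...

Derivation:
Click 1 (5,0) count=0: revealed 4 new [(4,0) (4,1) (5,0) (5,1)] -> total=4
Click 2 (3,0) count=2: revealed 1 new [(3,0)] -> total=5
Click 3 (5,2) count=2: revealed 1 new [(5,2)] -> total=6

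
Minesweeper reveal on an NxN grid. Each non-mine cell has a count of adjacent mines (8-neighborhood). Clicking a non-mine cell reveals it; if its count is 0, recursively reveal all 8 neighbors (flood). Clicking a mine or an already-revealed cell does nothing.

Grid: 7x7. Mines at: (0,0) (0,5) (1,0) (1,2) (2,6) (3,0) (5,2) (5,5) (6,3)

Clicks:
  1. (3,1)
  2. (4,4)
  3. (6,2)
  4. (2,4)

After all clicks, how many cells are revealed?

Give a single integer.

Click 1 (3,1) count=1: revealed 1 new [(3,1)] -> total=1
Click 2 (4,4) count=1: revealed 1 new [(4,4)] -> total=2
Click 3 (6,2) count=2: revealed 1 new [(6,2)] -> total=3
Click 4 (2,4) count=0: revealed 16 new [(1,3) (1,4) (1,5) (2,1) (2,2) (2,3) (2,4) (2,5) (3,2) (3,3) (3,4) (3,5) (4,1) (4,2) (4,3) (4,5)] -> total=19

Answer: 19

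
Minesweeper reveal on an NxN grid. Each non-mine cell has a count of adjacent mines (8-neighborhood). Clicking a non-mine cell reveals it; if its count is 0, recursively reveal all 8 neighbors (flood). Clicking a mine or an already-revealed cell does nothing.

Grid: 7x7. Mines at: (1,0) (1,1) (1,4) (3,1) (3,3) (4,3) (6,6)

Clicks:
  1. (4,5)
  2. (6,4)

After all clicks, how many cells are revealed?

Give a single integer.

Click 1 (4,5) count=0: revealed 16 new [(0,5) (0,6) (1,5) (1,6) (2,4) (2,5) (2,6) (3,4) (3,5) (3,6) (4,4) (4,5) (4,6) (5,4) (5,5) (5,6)] -> total=16
Click 2 (6,4) count=0: revealed 13 new [(4,0) (4,1) (4,2) (5,0) (5,1) (5,2) (5,3) (6,0) (6,1) (6,2) (6,3) (6,4) (6,5)] -> total=29

Answer: 29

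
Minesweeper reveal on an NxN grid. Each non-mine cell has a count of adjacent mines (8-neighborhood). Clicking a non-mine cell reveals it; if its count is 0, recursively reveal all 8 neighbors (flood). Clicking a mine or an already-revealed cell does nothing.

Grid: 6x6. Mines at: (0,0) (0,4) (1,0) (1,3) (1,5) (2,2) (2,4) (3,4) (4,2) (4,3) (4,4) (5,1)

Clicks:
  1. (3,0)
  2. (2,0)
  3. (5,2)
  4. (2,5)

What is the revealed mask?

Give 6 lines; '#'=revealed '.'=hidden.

Click 1 (3,0) count=0: revealed 6 new [(2,0) (2,1) (3,0) (3,1) (4,0) (4,1)] -> total=6
Click 2 (2,0) count=1: revealed 0 new [(none)] -> total=6
Click 3 (5,2) count=3: revealed 1 new [(5,2)] -> total=7
Click 4 (2,5) count=3: revealed 1 new [(2,5)] -> total=8

Answer: ......
......
##...#
##....
##....
..#...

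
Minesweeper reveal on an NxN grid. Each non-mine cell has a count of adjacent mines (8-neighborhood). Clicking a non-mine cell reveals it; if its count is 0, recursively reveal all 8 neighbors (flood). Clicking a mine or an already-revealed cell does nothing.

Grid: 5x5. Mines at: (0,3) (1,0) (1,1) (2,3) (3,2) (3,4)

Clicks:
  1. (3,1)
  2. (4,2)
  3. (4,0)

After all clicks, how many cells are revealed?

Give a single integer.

Answer: 7

Derivation:
Click 1 (3,1) count=1: revealed 1 new [(3,1)] -> total=1
Click 2 (4,2) count=1: revealed 1 new [(4,2)] -> total=2
Click 3 (4,0) count=0: revealed 5 new [(2,0) (2,1) (3,0) (4,0) (4,1)] -> total=7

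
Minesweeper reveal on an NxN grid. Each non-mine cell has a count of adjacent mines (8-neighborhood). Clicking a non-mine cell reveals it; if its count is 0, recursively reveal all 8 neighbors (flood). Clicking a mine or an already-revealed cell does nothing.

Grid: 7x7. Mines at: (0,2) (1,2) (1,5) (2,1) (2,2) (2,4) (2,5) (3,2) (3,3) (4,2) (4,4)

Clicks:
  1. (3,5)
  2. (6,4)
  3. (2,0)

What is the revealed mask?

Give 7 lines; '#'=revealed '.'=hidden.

Answer: .......
.......
#......
##...##
##...##
#######
#######

Derivation:
Click 1 (3,5) count=3: revealed 1 new [(3,5)] -> total=1
Click 2 (6,4) count=0: revealed 21 new [(3,0) (3,1) (3,6) (4,0) (4,1) (4,5) (4,6) (5,0) (5,1) (5,2) (5,3) (5,4) (5,5) (5,6) (6,0) (6,1) (6,2) (6,3) (6,4) (6,5) (6,6)] -> total=22
Click 3 (2,0) count=1: revealed 1 new [(2,0)] -> total=23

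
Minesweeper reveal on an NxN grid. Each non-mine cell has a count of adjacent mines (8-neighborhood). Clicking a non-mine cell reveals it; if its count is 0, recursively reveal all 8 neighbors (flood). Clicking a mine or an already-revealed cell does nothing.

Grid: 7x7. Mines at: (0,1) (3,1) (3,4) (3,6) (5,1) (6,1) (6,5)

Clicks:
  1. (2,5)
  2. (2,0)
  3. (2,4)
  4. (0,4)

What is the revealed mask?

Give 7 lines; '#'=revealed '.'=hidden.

Click 1 (2,5) count=2: revealed 1 new [(2,5)] -> total=1
Click 2 (2,0) count=1: revealed 1 new [(2,0)] -> total=2
Click 3 (2,4) count=1: revealed 1 new [(2,4)] -> total=3
Click 4 (0,4) count=0: revealed 13 new [(0,2) (0,3) (0,4) (0,5) (0,6) (1,2) (1,3) (1,4) (1,5) (1,6) (2,2) (2,3) (2,6)] -> total=16

Answer: ..#####
..#####
#.#####
.......
.......
.......
.......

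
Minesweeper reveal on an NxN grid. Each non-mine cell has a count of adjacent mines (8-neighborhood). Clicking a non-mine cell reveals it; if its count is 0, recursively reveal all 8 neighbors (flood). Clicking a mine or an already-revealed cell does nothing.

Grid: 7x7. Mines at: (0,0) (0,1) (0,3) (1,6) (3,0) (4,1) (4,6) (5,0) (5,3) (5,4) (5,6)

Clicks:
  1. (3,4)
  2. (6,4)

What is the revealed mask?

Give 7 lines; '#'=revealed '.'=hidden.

Answer: .......
.#####.
.#####.
.#####.
..####.
.......
....#..

Derivation:
Click 1 (3,4) count=0: revealed 19 new [(1,1) (1,2) (1,3) (1,4) (1,5) (2,1) (2,2) (2,3) (2,4) (2,5) (3,1) (3,2) (3,3) (3,4) (3,5) (4,2) (4,3) (4,4) (4,5)] -> total=19
Click 2 (6,4) count=2: revealed 1 new [(6,4)] -> total=20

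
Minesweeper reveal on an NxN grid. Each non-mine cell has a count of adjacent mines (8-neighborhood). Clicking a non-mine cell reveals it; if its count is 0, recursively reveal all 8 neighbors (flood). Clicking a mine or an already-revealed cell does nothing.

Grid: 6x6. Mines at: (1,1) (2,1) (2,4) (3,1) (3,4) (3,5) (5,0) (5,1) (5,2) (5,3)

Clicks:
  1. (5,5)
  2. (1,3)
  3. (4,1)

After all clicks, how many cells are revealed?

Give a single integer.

Answer: 6

Derivation:
Click 1 (5,5) count=0: revealed 4 new [(4,4) (4,5) (5,4) (5,5)] -> total=4
Click 2 (1,3) count=1: revealed 1 new [(1,3)] -> total=5
Click 3 (4,1) count=4: revealed 1 new [(4,1)] -> total=6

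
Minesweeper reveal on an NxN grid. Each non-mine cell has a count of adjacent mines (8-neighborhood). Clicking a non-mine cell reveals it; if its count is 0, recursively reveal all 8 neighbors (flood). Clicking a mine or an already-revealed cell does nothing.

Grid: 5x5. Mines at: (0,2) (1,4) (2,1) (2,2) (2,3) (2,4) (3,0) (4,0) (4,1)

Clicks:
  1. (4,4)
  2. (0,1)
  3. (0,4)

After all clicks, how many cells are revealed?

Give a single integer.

Click 1 (4,4) count=0: revealed 6 new [(3,2) (3,3) (3,4) (4,2) (4,3) (4,4)] -> total=6
Click 2 (0,1) count=1: revealed 1 new [(0,1)] -> total=7
Click 3 (0,4) count=1: revealed 1 new [(0,4)] -> total=8

Answer: 8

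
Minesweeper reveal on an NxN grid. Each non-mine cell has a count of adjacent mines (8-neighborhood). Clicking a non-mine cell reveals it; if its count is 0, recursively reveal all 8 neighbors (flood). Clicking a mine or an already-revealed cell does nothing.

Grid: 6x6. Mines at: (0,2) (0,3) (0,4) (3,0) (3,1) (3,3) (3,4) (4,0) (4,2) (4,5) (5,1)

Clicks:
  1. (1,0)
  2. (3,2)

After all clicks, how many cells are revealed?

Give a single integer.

Click 1 (1,0) count=0: revealed 6 new [(0,0) (0,1) (1,0) (1,1) (2,0) (2,1)] -> total=6
Click 2 (3,2) count=3: revealed 1 new [(3,2)] -> total=7

Answer: 7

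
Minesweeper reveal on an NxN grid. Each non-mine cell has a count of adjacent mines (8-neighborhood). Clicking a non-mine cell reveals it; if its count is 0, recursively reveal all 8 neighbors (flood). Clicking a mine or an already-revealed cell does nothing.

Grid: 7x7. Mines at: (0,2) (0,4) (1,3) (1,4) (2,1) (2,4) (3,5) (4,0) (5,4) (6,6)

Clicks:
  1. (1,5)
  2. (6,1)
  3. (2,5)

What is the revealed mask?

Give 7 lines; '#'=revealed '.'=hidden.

Click 1 (1,5) count=3: revealed 1 new [(1,5)] -> total=1
Click 2 (6,1) count=0: revealed 14 new [(3,1) (3,2) (3,3) (4,1) (4,2) (4,3) (5,0) (5,1) (5,2) (5,3) (6,0) (6,1) (6,2) (6,3)] -> total=15
Click 3 (2,5) count=3: revealed 1 new [(2,5)] -> total=16

Answer: .......
.....#.
.....#.
.###...
.###...
####...
####...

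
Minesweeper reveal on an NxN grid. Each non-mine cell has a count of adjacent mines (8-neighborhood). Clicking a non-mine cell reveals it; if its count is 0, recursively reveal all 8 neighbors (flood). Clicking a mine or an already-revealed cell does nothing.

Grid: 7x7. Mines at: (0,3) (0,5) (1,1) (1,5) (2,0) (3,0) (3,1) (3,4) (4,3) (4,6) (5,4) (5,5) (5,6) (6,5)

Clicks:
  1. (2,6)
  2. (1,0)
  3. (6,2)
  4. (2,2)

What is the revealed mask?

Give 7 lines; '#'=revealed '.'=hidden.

Click 1 (2,6) count=1: revealed 1 new [(2,6)] -> total=1
Click 2 (1,0) count=2: revealed 1 new [(1,0)] -> total=2
Click 3 (6,2) count=0: revealed 11 new [(4,0) (4,1) (4,2) (5,0) (5,1) (5,2) (5,3) (6,0) (6,1) (6,2) (6,3)] -> total=13
Click 4 (2,2) count=2: revealed 1 new [(2,2)] -> total=14

Answer: .......
#......
..#...#
.......
###....
####...
####...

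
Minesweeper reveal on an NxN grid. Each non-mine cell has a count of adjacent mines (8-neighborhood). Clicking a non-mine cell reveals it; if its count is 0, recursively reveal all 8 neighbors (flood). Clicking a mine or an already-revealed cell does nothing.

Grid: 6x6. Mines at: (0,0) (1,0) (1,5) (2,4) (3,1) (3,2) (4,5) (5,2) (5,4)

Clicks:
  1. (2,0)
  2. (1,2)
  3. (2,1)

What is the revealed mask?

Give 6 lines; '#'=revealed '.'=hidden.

Click 1 (2,0) count=2: revealed 1 new [(2,0)] -> total=1
Click 2 (1,2) count=0: revealed 11 new [(0,1) (0,2) (0,3) (0,4) (1,1) (1,2) (1,3) (1,4) (2,1) (2,2) (2,3)] -> total=12
Click 3 (2,1) count=3: revealed 0 new [(none)] -> total=12

Answer: .####.
.####.
####..
......
......
......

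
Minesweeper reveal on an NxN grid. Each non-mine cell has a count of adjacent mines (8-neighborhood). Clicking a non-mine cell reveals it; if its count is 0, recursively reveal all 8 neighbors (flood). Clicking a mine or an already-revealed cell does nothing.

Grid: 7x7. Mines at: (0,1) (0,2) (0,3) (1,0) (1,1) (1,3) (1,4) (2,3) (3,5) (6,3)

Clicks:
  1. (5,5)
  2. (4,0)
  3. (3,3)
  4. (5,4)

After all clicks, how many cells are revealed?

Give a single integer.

Click 1 (5,5) count=0: revealed 9 new [(4,4) (4,5) (4,6) (5,4) (5,5) (5,6) (6,4) (6,5) (6,6)] -> total=9
Click 2 (4,0) count=0: revealed 19 new [(2,0) (2,1) (2,2) (3,0) (3,1) (3,2) (3,3) (3,4) (4,0) (4,1) (4,2) (4,3) (5,0) (5,1) (5,2) (5,3) (6,0) (6,1) (6,2)] -> total=28
Click 3 (3,3) count=1: revealed 0 new [(none)] -> total=28
Click 4 (5,4) count=1: revealed 0 new [(none)] -> total=28

Answer: 28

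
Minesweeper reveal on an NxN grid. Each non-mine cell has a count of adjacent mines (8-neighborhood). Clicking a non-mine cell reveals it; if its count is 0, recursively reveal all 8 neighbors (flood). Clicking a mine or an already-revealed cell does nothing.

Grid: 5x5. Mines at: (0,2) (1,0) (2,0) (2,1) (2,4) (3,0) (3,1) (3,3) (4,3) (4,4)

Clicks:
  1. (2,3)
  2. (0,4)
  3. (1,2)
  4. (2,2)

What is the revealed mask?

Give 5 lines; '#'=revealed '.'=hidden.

Answer: ...##
..###
..##.
.....
.....

Derivation:
Click 1 (2,3) count=2: revealed 1 new [(2,3)] -> total=1
Click 2 (0,4) count=0: revealed 4 new [(0,3) (0,4) (1,3) (1,4)] -> total=5
Click 3 (1,2) count=2: revealed 1 new [(1,2)] -> total=6
Click 4 (2,2) count=3: revealed 1 new [(2,2)] -> total=7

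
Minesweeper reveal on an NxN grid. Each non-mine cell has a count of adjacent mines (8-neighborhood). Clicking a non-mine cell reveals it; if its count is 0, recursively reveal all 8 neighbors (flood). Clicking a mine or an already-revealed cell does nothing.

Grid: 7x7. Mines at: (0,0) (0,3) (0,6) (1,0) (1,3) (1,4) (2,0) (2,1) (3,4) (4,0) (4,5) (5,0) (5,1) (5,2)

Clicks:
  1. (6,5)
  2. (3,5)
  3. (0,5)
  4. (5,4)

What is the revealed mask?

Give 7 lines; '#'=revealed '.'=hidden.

Answer: .....#.
.......
.......
.....#.
.......
...####
...####

Derivation:
Click 1 (6,5) count=0: revealed 8 new [(5,3) (5,4) (5,5) (5,6) (6,3) (6,4) (6,5) (6,6)] -> total=8
Click 2 (3,5) count=2: revealed 1 new [(3,5)] -> total=9
Click 3 (0,5) count=2: revealed 1 new [(0,5)] -> total=10
Click 4 (5,4) count=1: revealed 0 new [(none)] -> total=10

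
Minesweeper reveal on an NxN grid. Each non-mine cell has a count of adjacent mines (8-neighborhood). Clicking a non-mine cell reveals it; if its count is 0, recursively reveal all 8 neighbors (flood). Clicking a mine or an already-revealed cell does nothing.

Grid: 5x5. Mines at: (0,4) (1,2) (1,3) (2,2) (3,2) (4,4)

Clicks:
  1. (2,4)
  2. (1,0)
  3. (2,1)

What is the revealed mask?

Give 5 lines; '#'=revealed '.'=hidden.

Click 1 (2,4) count=1: revealed 1 new [(2,4)] -> total=1
Click 2 (1,0) count=0: revealed 10 new [(0,0) (0,1) (1,0) (1,1) (2,0) (2,1) (3,0) (3,1) (4,0) (4,1)] -> total=11
Click 3 (2,1) count=3: revealed 0 new [(none)] -> total=11

Answer: ##...
##...
##..#
##...
##...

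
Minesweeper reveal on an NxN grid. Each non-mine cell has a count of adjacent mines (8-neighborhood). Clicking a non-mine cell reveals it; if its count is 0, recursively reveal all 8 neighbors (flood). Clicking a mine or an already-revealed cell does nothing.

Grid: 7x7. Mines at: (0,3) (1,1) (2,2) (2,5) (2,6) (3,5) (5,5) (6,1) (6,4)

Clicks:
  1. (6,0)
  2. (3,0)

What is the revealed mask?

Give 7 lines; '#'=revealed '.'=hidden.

Answer: .......
.......
##.....
#####..
#####..
#####..
#......

Derivation:
Click 1 (6,0) count=1: revealed 1 new [(6,0)] -> total=1
Click 2 (3,0) count=0: revealed 17 new [(2,0) (2,1) (3,0) (3,1) (3,2) (3,3) (3,4) (4,0) (4,1) (4,2) (4,3) (4,4) (5,0) (5,1) (5,2) (5,3) (5,4)] -> total=18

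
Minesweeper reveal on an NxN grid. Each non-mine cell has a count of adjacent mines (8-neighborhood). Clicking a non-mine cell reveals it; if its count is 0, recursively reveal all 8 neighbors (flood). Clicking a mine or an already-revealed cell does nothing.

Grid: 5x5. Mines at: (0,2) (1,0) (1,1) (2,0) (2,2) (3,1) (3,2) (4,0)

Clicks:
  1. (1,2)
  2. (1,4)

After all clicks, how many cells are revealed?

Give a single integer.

Click 1 (1,2) count=3: revealed 1 new [(1,2)] -> total=1
Click 2 (1,4) count=0: revealed 10 new [(0,3) (0,4) (1,3) (1,4) (2,3) (2,4) (3,3) (3,4) (4,3) (4,4)] -> total=11

Answer: 11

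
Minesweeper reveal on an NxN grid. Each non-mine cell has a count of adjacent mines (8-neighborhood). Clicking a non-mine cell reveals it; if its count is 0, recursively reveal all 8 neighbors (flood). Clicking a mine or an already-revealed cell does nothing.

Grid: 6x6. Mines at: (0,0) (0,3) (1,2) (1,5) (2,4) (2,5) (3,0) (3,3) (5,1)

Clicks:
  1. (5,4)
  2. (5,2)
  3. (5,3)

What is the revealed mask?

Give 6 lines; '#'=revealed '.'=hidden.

Answer: ......
......
......
....##
..####
..####

Derivation:
Click 1 (5,4) count=0: revealed 10 new [(3,4) (3,5) (4,2) (4,3) (4,4) (4,5) (5,2) (5,3) (5,4) (5,5)] -> total=10
Click 2 (5,2) count=1: revealed 0 new [(none)] -> total=10
Click 3 (5,3) count=0: revealed 0 new [(none)] -> total=10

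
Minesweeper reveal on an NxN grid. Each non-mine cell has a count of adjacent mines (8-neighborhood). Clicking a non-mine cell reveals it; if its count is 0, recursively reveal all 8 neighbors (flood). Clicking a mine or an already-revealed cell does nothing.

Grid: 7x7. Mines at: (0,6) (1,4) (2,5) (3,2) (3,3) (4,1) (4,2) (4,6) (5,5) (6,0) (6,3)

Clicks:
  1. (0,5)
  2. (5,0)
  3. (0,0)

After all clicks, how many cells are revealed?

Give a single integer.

Answer: 16

Derivation:
Click 1 (0,5) count=2: revealed 1 new [(0,5)] -> total=1
Click 2 (5,0) count=2: revealed 1 new [(5,0)] -> total=2
Click 3 (0,0) count=0: revealed 14 new [(0,0) (0,1) (0,2) (0,3) (1,0) (1,1) (1,2) (1,3) (2,0) (2,1) (2,2) (2,3) (3,0) (3,1)] -> total=16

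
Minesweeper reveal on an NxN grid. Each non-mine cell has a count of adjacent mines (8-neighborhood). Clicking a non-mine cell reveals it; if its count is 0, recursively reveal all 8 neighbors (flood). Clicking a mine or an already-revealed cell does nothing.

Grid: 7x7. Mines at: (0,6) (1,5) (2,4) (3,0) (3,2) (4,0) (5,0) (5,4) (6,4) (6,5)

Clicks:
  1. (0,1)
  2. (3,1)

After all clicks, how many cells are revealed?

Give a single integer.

Answer: 15

Derivation:
Click 1 (0,1) count=0: revealed 14 new [(0,0) (0,1) (0,2) (0,3) (0,4) (1,0) (1,1) (1,2) (1,3) (1,4) (2,0) (2,1) (2,2) (2,3)] -> total=14
Click 2 (3,1) count=3: revealed 1 new [(3,1)] -> total=15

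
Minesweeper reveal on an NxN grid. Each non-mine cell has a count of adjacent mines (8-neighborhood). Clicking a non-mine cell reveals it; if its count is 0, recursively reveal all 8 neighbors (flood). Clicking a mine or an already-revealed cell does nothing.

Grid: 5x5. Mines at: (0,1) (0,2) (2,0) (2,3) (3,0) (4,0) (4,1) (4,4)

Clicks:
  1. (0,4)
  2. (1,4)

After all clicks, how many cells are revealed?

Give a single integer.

Answer: 4

Derivation:
Click 1 (0,4) count=0: revealed 4 new [(0,3) (0,4) (1,3) (1,4)] -> total=4
Click 2 (1,4) count=1: revealed 0 new [(none)] -> total=4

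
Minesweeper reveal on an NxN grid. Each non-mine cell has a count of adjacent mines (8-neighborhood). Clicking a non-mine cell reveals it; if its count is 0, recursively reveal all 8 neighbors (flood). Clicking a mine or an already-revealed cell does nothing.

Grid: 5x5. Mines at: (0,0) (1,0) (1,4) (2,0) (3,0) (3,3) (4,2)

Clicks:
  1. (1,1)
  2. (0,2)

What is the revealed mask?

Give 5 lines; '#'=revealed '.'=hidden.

Answer: .###.
.###.
.###.
.....
.....

Derivation:
Click 1 (1,1) count=3: revealed 1 new [(1,1)] -> total=1
Click 2 (0,2) count=0: revealed 8 new [(0,1) (0,2) (0,3) (1,2) (1,3) (2,1) (2,2) (2,3)] -> total=9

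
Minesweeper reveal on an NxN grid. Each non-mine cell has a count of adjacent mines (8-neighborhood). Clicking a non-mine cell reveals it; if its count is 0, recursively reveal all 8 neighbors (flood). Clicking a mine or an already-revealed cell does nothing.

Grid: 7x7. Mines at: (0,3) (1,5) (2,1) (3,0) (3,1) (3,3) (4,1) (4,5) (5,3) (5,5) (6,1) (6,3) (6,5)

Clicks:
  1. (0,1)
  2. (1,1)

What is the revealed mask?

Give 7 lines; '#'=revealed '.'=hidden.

Click 1 (0,1) count=0: revealed 6 new [(0,0) (0,1) (0,2) (1,0) (1,1) (1,2)] -> total=6
Click 2 (1,1) count=1: revealed 0 new [(none)] -> total=6

Answer: ###....
###....
.......
.......
.......
.......
.......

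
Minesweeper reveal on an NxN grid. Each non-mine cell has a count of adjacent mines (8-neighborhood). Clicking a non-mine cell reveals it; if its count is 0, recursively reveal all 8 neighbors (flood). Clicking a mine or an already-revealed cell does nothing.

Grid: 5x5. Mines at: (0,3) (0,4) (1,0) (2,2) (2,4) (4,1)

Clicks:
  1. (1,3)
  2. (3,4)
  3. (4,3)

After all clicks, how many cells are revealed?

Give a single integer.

Answer: 7

Derivation:
Click 1 (1,3) count=4: revealed 1 new [(1,3)] -> total=1
Click 2 (3,4) count=1: revealed 1 new [(3,4)] -> total=2
Click 3 (4,3) count=0: revealed 5 new [(3,2) (3,3) (4,2) (4,3) (4,4)] -> total=7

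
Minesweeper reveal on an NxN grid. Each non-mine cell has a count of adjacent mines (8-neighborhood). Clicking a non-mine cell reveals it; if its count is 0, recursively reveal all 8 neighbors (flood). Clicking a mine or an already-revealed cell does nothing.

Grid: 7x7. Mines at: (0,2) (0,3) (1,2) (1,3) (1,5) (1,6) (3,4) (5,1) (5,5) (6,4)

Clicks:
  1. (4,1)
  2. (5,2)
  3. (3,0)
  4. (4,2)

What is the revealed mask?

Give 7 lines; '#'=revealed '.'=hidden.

Click 1 (4,1) count=1: revealed 1 new [(4,1)] -> total=1
Click 2 (5,2) count=1: revealed 1 new [(5,2)] -> total=2
Click 3 (3,0) count=0: revealed 15 new [(0,0) (0,1) (1,0) (1,1) (2,0) (2,1) (2,2) (2,3) (3,0) (3,1) (3,2) (3,3) (4,0) (4,2) (4,3)] -> total=17
Click 4 (4,2) count=1: revealed 0 new [(none)] -> total=17

Answer: ##.....
##.....
####...
####...
####...
..#....
.......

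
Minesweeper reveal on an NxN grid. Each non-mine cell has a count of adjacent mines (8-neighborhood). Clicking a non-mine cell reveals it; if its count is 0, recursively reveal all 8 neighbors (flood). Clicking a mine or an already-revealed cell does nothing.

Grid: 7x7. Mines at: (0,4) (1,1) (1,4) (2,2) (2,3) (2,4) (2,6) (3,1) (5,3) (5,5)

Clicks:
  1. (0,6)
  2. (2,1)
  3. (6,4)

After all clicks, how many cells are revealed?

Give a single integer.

Answer: 6

Derivation:
Click 1 (0,6) count=0: revealed 4 new [(0,5) (0,6) (1,5) (1,6)] -> total=4
Click 2 (2,1) count=3: revealed 1 new [(2,1)] -> total=5
Click 3 (6,4) count=2: revealed 1 new [(6,4)] -> total=6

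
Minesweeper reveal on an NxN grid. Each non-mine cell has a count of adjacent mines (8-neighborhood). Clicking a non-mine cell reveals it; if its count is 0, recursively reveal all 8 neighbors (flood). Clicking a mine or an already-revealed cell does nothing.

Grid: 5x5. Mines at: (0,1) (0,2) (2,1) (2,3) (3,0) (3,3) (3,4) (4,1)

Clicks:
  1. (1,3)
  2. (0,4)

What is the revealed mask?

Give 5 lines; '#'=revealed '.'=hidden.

Click 1 (1,3) count=2: revealed 1 new [(1,3)] -> total=1
Click 2 (0,4) count=0: revealed 3 new [(0,3) (0,4) (1,4)] -> total=4

Answer: ...##
...##
.....
.....
.....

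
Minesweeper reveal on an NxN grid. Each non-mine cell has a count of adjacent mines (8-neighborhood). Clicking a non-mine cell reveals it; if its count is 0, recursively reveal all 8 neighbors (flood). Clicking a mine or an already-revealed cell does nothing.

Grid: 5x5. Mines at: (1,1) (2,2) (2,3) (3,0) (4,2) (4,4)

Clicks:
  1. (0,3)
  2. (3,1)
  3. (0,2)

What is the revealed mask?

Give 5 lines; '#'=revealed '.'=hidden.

Click 1 (0,3) count=0: revealed 6 new [(0,2) (0,3) (0,4) (1,2) (1,3) (1,4)] -> total=6
Click 2 (3,1) count=3: revealed 1 new [(3,1)] -> total=7
Click 3 (0,2) count=1: revealed 0 new [(none)] -> total=7

Answer: ..###
..###
.....
.#...
.....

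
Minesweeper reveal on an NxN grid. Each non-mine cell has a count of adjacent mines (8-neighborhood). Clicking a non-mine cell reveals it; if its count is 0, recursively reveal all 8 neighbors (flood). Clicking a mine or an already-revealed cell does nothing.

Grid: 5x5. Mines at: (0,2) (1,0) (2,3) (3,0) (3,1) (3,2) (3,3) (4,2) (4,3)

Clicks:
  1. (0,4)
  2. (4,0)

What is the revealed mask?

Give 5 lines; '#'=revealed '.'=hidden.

Answer: ...##
...##
.....
.....
#....

Derivation:
Click 1 (0,4) count=0: revealed 4 new [(0,3) (0,4) (1,3) (1,4)] -> total=4
Click 2 (4,0) count=2: revealed 1 new [(4,0)] -> total=5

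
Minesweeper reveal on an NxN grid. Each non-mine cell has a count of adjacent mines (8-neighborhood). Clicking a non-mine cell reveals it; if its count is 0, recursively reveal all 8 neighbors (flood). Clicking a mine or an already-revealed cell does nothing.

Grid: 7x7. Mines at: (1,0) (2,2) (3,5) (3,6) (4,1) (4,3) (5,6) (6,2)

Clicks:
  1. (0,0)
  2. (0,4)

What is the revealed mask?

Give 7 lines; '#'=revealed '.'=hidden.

Click 1 (0,0) count=1: revealed 1 new [(0,0)] -> total=1
Click 2 (0,4) count=0: revealed 16 new [(0,1) (0,2) (0,3) (0,4) (0,5) (0,6) (1,1) (1,2) (1,3) (1,4) (1,5) (1,6) (2,3) (2,4) (2,5) (2,6)] -> total=17

Answer: #######
.######
...####
.......
.......
.......
.......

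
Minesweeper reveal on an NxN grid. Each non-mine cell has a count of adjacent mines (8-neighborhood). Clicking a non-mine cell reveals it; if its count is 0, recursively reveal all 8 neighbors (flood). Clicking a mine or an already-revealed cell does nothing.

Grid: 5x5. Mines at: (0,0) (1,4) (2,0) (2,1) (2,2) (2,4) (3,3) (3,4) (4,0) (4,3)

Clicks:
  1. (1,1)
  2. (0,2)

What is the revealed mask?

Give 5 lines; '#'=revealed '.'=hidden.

Answer: .###.
.###.
.....
.....
.....

Derivation:
Click 1 (1,1) count=4: revealed 1 new [(1,1)] -> total=1
Click 2 (0,2) count=0: revealed 5 new [(0,1) (0,2) (0,3) (1,2) (1,3)] -> total=6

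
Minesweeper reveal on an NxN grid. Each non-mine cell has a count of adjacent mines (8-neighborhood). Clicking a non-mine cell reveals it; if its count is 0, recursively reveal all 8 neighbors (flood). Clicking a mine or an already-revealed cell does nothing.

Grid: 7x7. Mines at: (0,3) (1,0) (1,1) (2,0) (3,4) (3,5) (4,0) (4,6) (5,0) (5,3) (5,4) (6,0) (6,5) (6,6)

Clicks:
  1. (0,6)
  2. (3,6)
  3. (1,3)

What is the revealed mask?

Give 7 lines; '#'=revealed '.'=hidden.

Click 1 (0,6) count=0: revealed 9 new [(0,4) (0,5) (0,6) (1,4) (1,5) (1,6) (2,4) (2,5) (2,6)] -> total=9
Click 2 (3,6) count=2: revealed 1 new [(3,6)] -> total=10
Click 3 (1,3) count=1: revealed 1 new [(1,3)] -> total=11

Answer: ....###
...####
....###
......#
.......
.......
.......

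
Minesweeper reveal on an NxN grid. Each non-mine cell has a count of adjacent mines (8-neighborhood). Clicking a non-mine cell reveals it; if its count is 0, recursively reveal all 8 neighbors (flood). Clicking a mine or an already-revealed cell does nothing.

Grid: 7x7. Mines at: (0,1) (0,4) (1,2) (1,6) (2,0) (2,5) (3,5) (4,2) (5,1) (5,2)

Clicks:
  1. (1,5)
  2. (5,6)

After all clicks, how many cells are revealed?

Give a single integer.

Click 1 (1,5) count=3: revealed 1 new [(1,5)] -> total=1
Click 2 (5,6) count=0: revealed 12 new [(4,3) (4,4) (4,5) (4,6) (5,3) (5,4) (5,5) (5,6) (6,3) (6,4) (6,5) (6,6)] -> total=13

Answer: 13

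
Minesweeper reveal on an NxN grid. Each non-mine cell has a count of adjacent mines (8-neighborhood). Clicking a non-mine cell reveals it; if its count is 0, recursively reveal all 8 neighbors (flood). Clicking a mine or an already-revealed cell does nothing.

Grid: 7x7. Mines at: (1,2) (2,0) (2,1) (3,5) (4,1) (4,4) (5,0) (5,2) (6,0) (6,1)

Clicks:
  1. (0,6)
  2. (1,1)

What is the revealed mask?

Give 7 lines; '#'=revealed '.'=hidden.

Answer: ...####
.#.####
...####
.......
.......
.......
.......

Derivation:
Click 1 (0,6) count=0: revealed 12 new [(0,3) (0,4) (0,5) (0,6) (1,3) (1,4) (1,5) (1,6) (2,3) (2,4) (2,5) (2,6)] -> total=12
Click 2 (1,1) count=3: revealed 1 new [(1,1)] -> total=13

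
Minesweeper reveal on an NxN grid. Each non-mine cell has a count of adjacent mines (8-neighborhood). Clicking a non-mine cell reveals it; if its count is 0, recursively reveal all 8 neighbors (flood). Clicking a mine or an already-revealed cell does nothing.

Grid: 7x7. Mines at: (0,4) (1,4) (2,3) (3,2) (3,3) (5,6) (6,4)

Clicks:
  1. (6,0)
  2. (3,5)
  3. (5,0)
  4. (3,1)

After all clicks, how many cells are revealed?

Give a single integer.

Answer: 38

Derivation:
Click 1 (6,0) count=0: revealed 25 new [(0,0) (0,1) (0,2) (0,3) (1,0) (1,1) (1,2) (1,3) (2,0) (2,1) (2,2) (3,0) (3,1) (4,0) (4,1) (4,2) (4,3) (5,0) (5,1) (5,2) (5,3) (6,0) (6,1) (6,2) (6,3)] -> total=25
Click 2 (3,5) count=0: revealed 13 new [(0,5) (0,6) (1,5) (1,6) (2,4) (2,5) (2,6) (3,4) (3,5) (3,6) (4,4) (4,5) (4,6)] -> total=38
Click 3 (5,0) count=0: revealed 0 new [(none)] -> total=38
Click 4 (3,1) count=1: revealed 0 new [(none)] -> total=38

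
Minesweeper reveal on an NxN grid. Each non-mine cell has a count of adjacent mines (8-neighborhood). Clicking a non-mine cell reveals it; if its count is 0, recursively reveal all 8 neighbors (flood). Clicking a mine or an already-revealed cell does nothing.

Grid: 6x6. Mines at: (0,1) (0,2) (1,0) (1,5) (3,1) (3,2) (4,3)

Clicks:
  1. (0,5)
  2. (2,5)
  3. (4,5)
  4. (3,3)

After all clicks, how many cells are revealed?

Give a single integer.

Answer: 10

Derivation:
Click 1 (0,5) count=1: revealed 1 new [(0,5)] -> total=1
Click 2 (2,5) count=1: revealed 1 new [(2,5)] -> total=2
Click 3 (4,5) count=0: revealed 7 new [(2,4) (3,4) (3,5) (4,4) (4,5) (5,4) (5,5)] -> total=9
Click 4 (3,3) count=2: revealed 1 new [(3,3)] -> total=10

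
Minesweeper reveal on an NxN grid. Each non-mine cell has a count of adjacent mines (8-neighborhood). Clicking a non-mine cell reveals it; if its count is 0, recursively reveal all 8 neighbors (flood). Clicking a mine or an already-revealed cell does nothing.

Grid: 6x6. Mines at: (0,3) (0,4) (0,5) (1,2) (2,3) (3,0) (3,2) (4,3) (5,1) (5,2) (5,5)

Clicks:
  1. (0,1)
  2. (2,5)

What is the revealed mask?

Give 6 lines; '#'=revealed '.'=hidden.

Click 1 (0,1) count=1: revealed 1 new [(0,1)] -> total=1
Click 2 (2,5) count=0: revealed 8 new [(1,4) (1,5) (2,4) (2,5) (3,4) (3,5) (4,4) (4,5)] -> total=9

Answer: .#....
....##
....##
....##
....##
......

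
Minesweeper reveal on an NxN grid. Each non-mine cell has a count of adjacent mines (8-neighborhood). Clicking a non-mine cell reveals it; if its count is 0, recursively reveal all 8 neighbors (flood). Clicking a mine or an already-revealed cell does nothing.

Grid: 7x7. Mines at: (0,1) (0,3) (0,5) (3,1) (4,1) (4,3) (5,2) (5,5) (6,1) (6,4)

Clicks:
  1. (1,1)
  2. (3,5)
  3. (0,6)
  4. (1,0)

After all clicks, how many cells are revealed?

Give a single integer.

Answer: 21

Derivation:
Click 1 (1,1) count=1: revealed 1 new [(1,1)] -> total=1
Click 2 (3,5) count=0: revealed 18 new [(1,2) (1,3) (1,4) (1,5) (1,6) (2,2) (2,3) (2,4) (2,5) (2,6) (3,2) (3,3) (3,4) (3,5) (3,6) (4,4) (4,5) (4,6)] -> total=19
Click 3 (0,6) count=1: revealed 1 new [(0,6)] -> total=20
Click 4 (1,0) count=1: revealed 1 new [(1,0)] -> total=21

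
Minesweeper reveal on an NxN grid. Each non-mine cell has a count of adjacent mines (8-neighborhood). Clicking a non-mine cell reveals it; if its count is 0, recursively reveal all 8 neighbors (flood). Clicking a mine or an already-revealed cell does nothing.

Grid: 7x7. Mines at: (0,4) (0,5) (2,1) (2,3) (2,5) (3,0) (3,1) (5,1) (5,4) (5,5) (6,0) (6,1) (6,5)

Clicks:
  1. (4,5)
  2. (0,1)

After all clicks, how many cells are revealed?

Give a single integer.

Answer: 9

Derivation:
Click 1 (4,5) count=2: revealed 1 new [(4,5)] -> total=1
Click 2 (0,1) count=0: revealed 8 new [(0,0) (0,1) (0,2) (0,3) (1,0) (1,1) (1,2) (1,3)] -> total=9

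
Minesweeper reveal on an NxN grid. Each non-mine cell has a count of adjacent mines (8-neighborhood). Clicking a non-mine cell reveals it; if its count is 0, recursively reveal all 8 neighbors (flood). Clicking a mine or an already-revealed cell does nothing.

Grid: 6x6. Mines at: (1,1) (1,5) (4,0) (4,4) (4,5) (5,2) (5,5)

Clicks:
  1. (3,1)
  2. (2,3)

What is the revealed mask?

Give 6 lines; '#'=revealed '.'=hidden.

Click 1 (3,1) count=1: revealed 1 new [(3,1)] -> total=1
Click 2 (2,3) count=0: revealed 16 new [(0,2) (0,3) (0,4) (1,2) (1,3) (1,4) (2,1) (2,2) (2,3) (2,4) (3,2) (3,3) (3,4) (4,1) (4,2) (4,3)] -> total=17

Answer: ..###.
..###.
.####.
.####.
.###..
......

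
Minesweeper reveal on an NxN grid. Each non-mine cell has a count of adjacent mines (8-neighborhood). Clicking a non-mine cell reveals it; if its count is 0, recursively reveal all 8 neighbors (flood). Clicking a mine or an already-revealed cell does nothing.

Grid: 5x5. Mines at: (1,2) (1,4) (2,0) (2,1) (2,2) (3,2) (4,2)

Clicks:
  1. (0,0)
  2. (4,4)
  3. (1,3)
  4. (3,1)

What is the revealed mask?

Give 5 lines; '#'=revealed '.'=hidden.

Click 1 (0,0) count=0: revealed 4 new [(0,0) (0,1) (1,0) (1,1)] -> total=4
Click 2 (4,4) count=0: revealed 6 new [(2,3) (2,4) (3,3) (3,4) (4,3) (4,4)] -> total=10
Click 3 (1,3) count=3: revealed 1 new [(1,3)] -> total=11
Click 4 (3,1) count=5: revealed 1 new [(3,1)] -> total=12

Answer: ##...
##.#.
...##
.#.##
...##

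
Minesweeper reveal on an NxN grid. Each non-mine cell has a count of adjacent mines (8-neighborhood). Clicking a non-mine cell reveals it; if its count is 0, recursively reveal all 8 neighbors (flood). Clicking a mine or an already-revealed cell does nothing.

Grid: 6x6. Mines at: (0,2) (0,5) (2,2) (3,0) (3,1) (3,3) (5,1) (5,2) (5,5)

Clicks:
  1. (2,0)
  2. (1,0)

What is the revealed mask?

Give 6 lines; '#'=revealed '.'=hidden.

Click 1 (2,0) count=2: revealed 1 new [(2,0)] -> total=1
Click 2 (1,0) count=0: revealed 5 new [(0,0) (0,1) (1,0) (1,1) (2,1)] -> total=6

Answer: ##....
##....
##....
......
......
......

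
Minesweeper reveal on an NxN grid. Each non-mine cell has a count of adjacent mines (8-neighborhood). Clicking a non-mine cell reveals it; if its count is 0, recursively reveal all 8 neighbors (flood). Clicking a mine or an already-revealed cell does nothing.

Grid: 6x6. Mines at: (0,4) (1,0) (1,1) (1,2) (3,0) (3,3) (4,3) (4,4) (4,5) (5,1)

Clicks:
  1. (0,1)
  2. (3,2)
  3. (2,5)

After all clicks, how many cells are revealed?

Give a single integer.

Answer: 8

Derivation:
Click 1 (0,1) count=3: revealed 1 new [(0,1)] -> total=1
Click 2 (3,2) count=2: revealed 1 new [(3,2)] -> total=2
Click 3 (2,5) count=0: revealed 6 new [(1,4) (1,5) (2,4) (2,5) (3,4) (3,5)] -> total=8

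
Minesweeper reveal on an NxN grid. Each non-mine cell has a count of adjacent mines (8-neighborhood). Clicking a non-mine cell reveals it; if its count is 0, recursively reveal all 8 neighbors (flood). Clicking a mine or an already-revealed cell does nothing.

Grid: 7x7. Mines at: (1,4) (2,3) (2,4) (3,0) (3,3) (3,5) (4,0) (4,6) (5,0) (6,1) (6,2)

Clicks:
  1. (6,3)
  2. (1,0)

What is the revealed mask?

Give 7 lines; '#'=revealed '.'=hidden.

Answer: ####...
####...
###....
.......
.......
.......
...#...

Derivation:
Click 1 (6,3) count=1: revealed 1 new [(6,3)] -> total=1
Click 2 (1,0) count=0: revealed 11 new [(0,0) (0,1) (0,2) (0,3) (1,0) (1,1) (1,2) (1,3) (2,0) (2,1) (2,2)] -> total=12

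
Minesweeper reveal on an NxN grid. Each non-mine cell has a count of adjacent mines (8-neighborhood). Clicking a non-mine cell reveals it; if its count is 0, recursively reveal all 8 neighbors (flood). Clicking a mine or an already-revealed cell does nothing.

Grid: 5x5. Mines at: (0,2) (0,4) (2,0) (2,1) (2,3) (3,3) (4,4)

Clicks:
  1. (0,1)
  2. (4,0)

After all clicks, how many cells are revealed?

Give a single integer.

Answer: 7

Derivation:
Click 1 (0,1) count=1: revealed 1 new [(0,1)] -> total=1
Click 2 (4,0) count=0: revealed 6 new [(3,0) (3,1) (3,2) (4,0) (4,1) (4,2)] -> total=7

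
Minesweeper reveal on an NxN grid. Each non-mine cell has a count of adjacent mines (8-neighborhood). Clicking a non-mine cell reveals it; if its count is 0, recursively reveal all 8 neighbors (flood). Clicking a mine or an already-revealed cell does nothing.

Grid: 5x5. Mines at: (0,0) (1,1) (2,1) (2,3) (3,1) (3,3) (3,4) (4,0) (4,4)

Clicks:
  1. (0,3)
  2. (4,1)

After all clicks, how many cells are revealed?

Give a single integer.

Click 1 (0,3) count=0: revealed 6 new [(0,2) (0,3) (0,4) (1,2) (1,3) (1,4)] -> total=6
Click 2 (4,1) count=2: revealed 1 new [(4,1)] -> total=7

Answer: 7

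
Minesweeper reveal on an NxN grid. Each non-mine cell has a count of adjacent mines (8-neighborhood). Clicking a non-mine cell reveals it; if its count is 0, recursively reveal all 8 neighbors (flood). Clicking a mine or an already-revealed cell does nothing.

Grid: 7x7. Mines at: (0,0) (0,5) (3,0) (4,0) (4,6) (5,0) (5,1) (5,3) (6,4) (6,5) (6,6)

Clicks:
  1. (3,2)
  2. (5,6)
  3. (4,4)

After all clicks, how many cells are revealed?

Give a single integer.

Click 1 (3,2) count=0: revealed 27 new [(0,1) (0,2) (0,3) (0,4) (1,1) (1,2) (1,3) (1,4) (1,5) (1,6) (2,1) (2,2) (2,3) (2,4) (2,5) (2,6) (3,1) (3,2) (3,3) (3,4) (3,5) (3,6) (4,1) (4,2) (4,3) (4,4) (4,5)] -> total=27
Click 2 (5,6) count=3: revealed 1 new [(5,6)] -> total=28
Click 3 (4,4) count=1: revealed 0 new [(none)] -> total=28

Answer: 28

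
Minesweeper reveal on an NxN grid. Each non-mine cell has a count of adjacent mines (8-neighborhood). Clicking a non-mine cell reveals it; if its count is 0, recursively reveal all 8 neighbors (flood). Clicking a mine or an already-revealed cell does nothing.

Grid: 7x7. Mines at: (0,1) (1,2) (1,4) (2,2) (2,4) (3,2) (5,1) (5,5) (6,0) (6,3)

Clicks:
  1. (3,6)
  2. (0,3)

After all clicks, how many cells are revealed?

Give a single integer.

Answer: 11

Derivation:
Click 1 (3,6) count=0: revealed 10 new [(0,5) (0,6) (1,5) (1,6) (2,5) (2,6) (3,5) (3,6) (4,5) (4,6)] -> total=10
Click 2 (0,3) count=2: revealed 1 new [(0,3)] -> total=11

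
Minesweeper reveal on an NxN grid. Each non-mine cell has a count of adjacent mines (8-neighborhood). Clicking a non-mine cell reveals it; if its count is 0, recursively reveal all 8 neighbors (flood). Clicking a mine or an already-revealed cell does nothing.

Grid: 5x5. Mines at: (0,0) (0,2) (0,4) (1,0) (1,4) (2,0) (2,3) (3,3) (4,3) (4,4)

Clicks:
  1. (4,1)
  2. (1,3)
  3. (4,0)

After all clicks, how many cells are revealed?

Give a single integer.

Answer: 7

Derivation:
Click 1 (4,1) count=0: revealed 6 new [(3,0) (3,1) (3,2) (4,0) (4,1) (4,2)] -> total=6
Click 2 (1,3) count=4: revealed 1 new [(1,3)] -> total=7
Click 3 (4,0) count=0: revealed 0 new [(none)] -> total=7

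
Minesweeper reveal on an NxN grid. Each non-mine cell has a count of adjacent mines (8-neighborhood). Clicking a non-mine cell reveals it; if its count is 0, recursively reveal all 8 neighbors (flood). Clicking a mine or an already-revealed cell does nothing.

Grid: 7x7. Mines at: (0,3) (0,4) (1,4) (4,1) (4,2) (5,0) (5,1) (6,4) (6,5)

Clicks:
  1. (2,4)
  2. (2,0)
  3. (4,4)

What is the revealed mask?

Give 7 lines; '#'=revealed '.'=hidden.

Answer: ###..##
####.##
#######
#######
...####
...####
.......

Derivation:
Click 1 (2,4) count=1: revealed 1 new [(2,4)] -> total=1
Click 2 (2,0) count=0: revealed 15 new [(0,0) (0,1) (0,2) (1,0) (1,1) (1,2) (1,3) (2,0) (2,1) (2,2) (2,3) (3,0) (3,1) (3,2) (3,3)] -> total=16
Click 3 (4,4) count=0: revealed 17 new [(0,5) (0,6) (1,5) (1,6) (2,5) (2,6) (3,4) (3,5) (3,6) (4,3) (4,4) (4,5) (4,6) (5,3) (5,4) (5,5) (5,6)] -> total=33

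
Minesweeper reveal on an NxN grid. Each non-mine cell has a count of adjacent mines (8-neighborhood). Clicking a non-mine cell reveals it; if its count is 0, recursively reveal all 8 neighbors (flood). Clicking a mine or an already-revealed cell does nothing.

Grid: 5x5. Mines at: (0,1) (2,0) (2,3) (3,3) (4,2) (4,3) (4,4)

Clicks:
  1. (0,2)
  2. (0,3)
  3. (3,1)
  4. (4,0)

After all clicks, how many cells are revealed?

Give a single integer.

Click 1 (0,2) count=1: revealed 1 new [(0,2)] -> total=1
Click 2 (0,3) count=0: revealed 5 new [(0,3) (0,4) (1,2) (1,3) (1,4)] -> total=6
Click 3 (3,1) count=2: revealed 1 new [(3,1)] -> total=7
Click 4 (4,0) count=0: revealed 3 new [(3,0) (4,0) (4,1)] -> total=10

Answer: 10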